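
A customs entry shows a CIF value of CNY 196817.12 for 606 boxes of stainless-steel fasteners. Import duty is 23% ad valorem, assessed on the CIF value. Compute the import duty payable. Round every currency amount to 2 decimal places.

Import duty = 196817.12 × 23% = 45267.94

Import duty: CNY 45267.94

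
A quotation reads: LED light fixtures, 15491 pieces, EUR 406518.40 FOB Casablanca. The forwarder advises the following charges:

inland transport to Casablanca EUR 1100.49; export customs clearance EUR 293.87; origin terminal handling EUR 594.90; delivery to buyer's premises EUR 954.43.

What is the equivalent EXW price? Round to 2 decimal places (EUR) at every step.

Not relevant to the conversion: delivery — on the buyer under both terms; not part of either seller's price.
From FOB to EXW, the seller no longer bears: inland to port, export clearance, origin terminal.
EXW price = 406518.40 − 1100.49 − 293.87 − 594.90 = 404529.14

EXW price: EUR 404529.14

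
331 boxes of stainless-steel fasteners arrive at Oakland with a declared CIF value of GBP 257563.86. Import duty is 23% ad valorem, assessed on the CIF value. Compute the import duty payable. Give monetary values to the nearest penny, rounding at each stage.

Import duty = 257563.86 × 23% = 59239.69

Import duty: GBP 59239.69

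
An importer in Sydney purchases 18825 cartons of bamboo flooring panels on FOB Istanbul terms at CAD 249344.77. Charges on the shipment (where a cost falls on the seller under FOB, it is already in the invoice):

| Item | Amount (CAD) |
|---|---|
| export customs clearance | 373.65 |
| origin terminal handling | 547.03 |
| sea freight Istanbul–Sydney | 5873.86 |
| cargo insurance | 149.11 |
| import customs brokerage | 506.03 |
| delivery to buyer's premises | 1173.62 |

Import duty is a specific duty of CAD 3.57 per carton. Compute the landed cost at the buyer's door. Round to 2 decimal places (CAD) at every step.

FOB: the seller bears costs until goods are on board at the origin port; the buyer bears freight, insurance and all costs thereafter.
Already in the invoice (seller's account under FOB): export clearance, origin terminal — exclude.
CIF value = FOB price + freight + insurance = 249344.77 + 5873.86 + 149.11 = 255367.74
Import duty = 18825 × 3.57 = 67205.25
Buyer bears: freight 5873.86 + insurance 149.11 + brokerage 506.03 + delivery 1173.62 + duty 67205.25 = 74907.87
Landed cost = invoice 249344.77 + 74907.87 = 324252.64

Total landed cost: CAD 324252.64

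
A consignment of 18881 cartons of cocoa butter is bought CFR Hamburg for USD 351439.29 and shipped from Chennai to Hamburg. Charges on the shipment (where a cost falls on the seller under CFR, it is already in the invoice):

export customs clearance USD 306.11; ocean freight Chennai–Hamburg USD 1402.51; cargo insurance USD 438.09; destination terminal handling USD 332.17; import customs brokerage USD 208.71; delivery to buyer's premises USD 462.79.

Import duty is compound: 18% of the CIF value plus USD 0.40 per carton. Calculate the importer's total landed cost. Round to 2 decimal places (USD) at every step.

CFR: the seller pays costs through ocean freight to the destination port, but not insurance.
Already in the invoice (seller's account under CFR): export clearance, freight — exclude.
CIF value = CFR price + insurance = 351439.29 + 438.09 = 351877.38
Ad valorem component: 351877.38 × 18% = 63337.93
Specific component: 18881 × 0.40 = 7552.40
Import duty = 63337.93 + 7552.40 = 70890.33
Buyer bears: insurance 438.09 + destination terminal 332.17 + brokerage 208.71 + delivery 462.79 + duty 70890.33 = 72332.09
Landed cost = invoice 351439.29 + 72332.09 = 423771.38

Total landed cost: USD 423771.38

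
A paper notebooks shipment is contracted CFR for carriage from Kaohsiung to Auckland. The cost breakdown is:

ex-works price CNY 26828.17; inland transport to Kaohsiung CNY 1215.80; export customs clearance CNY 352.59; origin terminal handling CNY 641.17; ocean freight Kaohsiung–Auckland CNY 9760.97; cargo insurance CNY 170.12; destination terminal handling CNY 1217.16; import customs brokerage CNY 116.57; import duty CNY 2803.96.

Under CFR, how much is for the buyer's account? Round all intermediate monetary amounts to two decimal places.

Buyer's account: CNY 4307.81

CFR: the seller pays costs through ocean freight to the destination port, but not insurance.
Seller's account: goods 26828.17 + inland to port 1215.80 + export clearance 352.59 + origin terminal 641.17 + freight 9760.97 = 38798.70
Buyer's account: insurance 170.12 + destination terminal 1217.16 + brokerage 116.57 + duty 2803.96 = 4307.81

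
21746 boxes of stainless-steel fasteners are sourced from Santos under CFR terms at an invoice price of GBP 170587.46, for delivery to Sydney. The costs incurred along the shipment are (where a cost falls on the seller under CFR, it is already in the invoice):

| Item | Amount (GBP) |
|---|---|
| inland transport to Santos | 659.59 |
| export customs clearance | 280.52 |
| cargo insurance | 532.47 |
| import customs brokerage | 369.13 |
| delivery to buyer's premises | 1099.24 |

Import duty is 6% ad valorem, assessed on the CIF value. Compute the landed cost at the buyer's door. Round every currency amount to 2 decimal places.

Total landed cost: GBP 182855.50

CFR: the seller pays costs through ocean freight to the destination port, but not insurance.
Already in the invoice (seller's account under CFR): inland to port, export clearance — exclude.
CIF value = CFR price + insurance = 170587.46 + 532.47 = 171119.93
Import duty = 171119.93 × 6% = 10267.20
Buyer bears: insurance 532.47 + brokerage 369.13 + delivery 1099.24 + duty 10267.20 = 12268.04
Landed cost = invoice 170587.46 + 12268.04 = 182855.50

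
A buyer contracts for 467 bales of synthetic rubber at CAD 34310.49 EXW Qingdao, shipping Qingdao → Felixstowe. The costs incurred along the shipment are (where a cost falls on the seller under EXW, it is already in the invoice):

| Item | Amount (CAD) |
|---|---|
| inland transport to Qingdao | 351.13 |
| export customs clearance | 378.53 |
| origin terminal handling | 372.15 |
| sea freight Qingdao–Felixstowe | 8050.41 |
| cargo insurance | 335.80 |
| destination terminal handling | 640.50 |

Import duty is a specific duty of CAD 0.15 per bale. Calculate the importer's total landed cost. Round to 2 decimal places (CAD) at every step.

Total landed cost: CAD 44509.06

EXW: the seller makes goods available at their premises; the buyer bears all onward costs.
CIF value = EXW price + inland to port + export clearance + origin terminal + freight + insurance = 34310.49 + 351.13 + 378.53 + 372.15 + 8050.41 + 335.80 = 43798.51
Import duty = 467 × 0.15 = 70.05
Buyer bears: inland to port 351.13 + export clearance 378.53 + origin terminal 372.15 + freight 8050.41 + insurance 335.80 + destination terminal 640.50 + duty 70.05 = 10198.57
Landed cost = invoice 34310.49 + 10198.57 = 44509.06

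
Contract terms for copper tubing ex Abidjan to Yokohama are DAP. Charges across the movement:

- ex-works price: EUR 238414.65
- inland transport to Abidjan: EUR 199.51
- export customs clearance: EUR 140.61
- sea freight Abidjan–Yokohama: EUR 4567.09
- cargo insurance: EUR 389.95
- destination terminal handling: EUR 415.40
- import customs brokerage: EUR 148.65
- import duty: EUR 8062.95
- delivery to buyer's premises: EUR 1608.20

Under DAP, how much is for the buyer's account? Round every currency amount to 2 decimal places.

Buyer's account: EUR 8211.60

DAP: the seller bears all costs to the named destination except import duty and clearance.
Seller's account: goods 238414.65 + inland to port 199.51 + export clearance 140.61 + freight 4567.09 + insurance 389.95 + destination terminal 415.40 + delivery 1608.20 = 245735.41
Buyer's account: brokerage 148.65 + duty 8062.95 = 8211.60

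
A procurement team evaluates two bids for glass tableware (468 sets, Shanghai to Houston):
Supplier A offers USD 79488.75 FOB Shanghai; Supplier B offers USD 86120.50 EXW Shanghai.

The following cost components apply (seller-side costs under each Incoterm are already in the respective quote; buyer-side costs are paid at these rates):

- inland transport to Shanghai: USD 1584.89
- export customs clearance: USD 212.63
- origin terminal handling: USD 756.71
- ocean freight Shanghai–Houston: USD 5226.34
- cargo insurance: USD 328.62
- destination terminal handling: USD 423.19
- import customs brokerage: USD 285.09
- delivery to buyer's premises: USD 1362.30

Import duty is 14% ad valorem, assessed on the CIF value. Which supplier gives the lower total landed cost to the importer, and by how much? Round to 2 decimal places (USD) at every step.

Supplier A is cheaper by USD 10472.02

Supplier A (FOB):
CIF value = FOB price + freight + insurance = 79488.75 + 5226.34 + 328.62 = 85043.71
Import duty = 85043.71 × 14% = 11906.12
Buyer bears (A): 5226.34 + 328.62 + 423.19 + 285.09 + 1362.30 = 7625.54
Landed cost (A) = invoice 79488.75 + 7625.54 + duty 11906.12 = 99020.41
Supplier B (EXW):
CIF value = EXW price + inland to port + export clearance + origin terminal + freight + insurance = 86120.50 + 1584.89 + 212.63 + 756.71 + 5226.34 + 328.62 = 94229.69
Import duty = 94229.69 × 14% = 13192.16
Buyer bears (B): 1584.89 + 212.63 + 756.71 + 5226.34 + 328.62 + 423.19 + 285.09 + 1362.30 = 10179.77
Landed cost (B) = invoice 86120.50 + 10179.77 + duty 13192.16 = 109492.43
Difference = |99020.41 − 109492.43| = 10472.02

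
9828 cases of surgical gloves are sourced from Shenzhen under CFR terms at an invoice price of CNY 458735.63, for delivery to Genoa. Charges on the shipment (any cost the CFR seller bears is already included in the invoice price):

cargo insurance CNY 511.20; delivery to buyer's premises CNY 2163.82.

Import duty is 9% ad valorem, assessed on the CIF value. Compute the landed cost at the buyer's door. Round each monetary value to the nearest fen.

CFR: the seller pays costs through ocean freight to the destination port, but not insurance.
CIF value = CFR price + insurance = 458735.63 + 511.20 = 459246.83
Import duty = 459246.83 × 9% = 41332.21
Buyer bears: insurance 511.20 + delivery 2163.82 + duty 41332.21 = 44007.23
Landed cost = invoice 458735.63 + 44007.23 = 502742.86

Total landed cost: CNY 502742.86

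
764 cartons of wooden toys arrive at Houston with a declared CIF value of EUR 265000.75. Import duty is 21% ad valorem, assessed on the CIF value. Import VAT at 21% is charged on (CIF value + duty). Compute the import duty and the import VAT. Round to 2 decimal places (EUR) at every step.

Import duty: EUR 55650.16; import VAT: EUR 67336.69

Import duty = 265000.75 × 21% = 55650.16
VAT base = CIF + duty = 265000.75 + 55650.16 = 320650.91
Import VAT = 320650.91 × 21% = 67336.69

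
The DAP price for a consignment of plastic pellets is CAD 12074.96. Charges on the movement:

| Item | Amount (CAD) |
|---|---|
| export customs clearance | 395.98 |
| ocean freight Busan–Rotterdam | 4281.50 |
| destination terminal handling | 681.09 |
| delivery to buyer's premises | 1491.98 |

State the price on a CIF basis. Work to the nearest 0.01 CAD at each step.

Not relevant to the conversion: freight, export clearance — on the seller under both DAP and CIF; already in the DAP price and stays in the CIF price.
From DAP to CIF, the seller no longer bears: destination terminal, delivery.
CIF price = 12074.96 − 681.09 − 1491.98 = 9901.89

CIF price: CAD 9901.89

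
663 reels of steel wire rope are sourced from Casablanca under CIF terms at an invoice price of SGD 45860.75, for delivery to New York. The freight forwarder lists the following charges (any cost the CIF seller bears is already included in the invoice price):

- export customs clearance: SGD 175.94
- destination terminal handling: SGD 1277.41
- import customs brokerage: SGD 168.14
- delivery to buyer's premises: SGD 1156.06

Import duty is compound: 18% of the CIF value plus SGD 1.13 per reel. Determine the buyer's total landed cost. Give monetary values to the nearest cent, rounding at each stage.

CIF: the seller pays costs through ocean freight and marine insurance to the destination port.
Already in the invoice (seller's account under CIF): export clearance — exclude.
The CIF price already equals the CIF value: 45860.75
Ad valorem component: 45860.75 × 18% = 8254.94
Specific component: 663 × 1.13 = 749.19
Import duty = 8254.94 + 749.19 = 9004.13
Buyer bears: destination terminal 1277.41 + brokerage 168.14 + delivery 1156.06 + duty 9004.13 = 11605.74
Landed cost = invoice 45860.75 + 11605.74 = 57466.49

Total landed cost: SGD 57466.49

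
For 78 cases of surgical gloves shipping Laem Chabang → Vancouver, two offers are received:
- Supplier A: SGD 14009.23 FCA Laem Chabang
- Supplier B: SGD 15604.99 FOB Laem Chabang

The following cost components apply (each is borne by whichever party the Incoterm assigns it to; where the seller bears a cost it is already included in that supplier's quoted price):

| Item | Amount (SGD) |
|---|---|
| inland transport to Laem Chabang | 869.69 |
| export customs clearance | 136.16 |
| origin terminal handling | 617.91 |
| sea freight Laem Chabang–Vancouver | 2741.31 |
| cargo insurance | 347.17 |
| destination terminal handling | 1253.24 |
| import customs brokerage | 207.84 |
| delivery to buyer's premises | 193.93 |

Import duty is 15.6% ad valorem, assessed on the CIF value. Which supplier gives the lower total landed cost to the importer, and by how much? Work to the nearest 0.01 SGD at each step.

Supplier A (FCA):
CIF value = FCA price + origin terminal + freight + insurance = 14009.23 + 617.91 + 2741.31 + 347.17 = 17715.62
Import duty = 17715.62 × 15.6% = 2763.64
Buyer bears (A): 617.91 + 2741.31 + 347.17 + 1253.24 + 207.84 + 193.93 = 5361.40
Landed cost (A) = invoice 14009.23 + 5361.40 + duty 2763.64 = 22134.27
Supplier B (FOB):
CIF value = FOB price + freight + insurance = 15604.99 + 2741.31 + 347.17 = 18693.47
Import duty = 18693.47 × 15.6% = 2916.18
Buyer bears (B): 2741.31 + 347.17 + 1253.24 + 207.84 + 193.93 = 4743.49
Landed cost (B) = invoice 15604.99 + 4743.49 + duty 2916.18 = 23264.66
Difference = |22134.27 − 23264.66| = 1130.39

Supplier A is cheaper by SGD 1130.39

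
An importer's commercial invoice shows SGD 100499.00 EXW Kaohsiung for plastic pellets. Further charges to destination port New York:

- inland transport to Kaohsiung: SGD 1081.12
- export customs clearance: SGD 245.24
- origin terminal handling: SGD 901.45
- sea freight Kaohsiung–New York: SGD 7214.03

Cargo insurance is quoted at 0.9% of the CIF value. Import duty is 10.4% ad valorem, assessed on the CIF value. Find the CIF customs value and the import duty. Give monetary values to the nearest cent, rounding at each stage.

Let C be the CIF value. C = EXW price + pre-shipment costs + freight + 0.9% × C
C − 0.9% × C = 100499.00 + 1081.12 + 245.24 + 901.45 + 7214.03
0.991 × C = 109940.84
C = 109940.84 / 0.991 = 110939.29
Insurance premium = 0.9% × 110939.29 = 998.45
Import duty = 110939.29 × 10.4% = 11537.69

CIF value: SGD 110939.29; import duty: SGD 11537.69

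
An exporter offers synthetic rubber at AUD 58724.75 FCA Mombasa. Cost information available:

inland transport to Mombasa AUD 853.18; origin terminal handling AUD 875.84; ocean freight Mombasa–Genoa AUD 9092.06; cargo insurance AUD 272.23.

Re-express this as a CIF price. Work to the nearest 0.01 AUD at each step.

CIF price: AUD 68964.88

Not relevant to the conversion: inland to port — on the seller under both FCA and CIF; already in the FCA price and stays in the CIF price.
From FCA to CIF, the seller additionally bears: origin terminal, freight, insurance.
CIF price = 58724.75 + 875.84 + 9092.06 + 272.23 = 68964.88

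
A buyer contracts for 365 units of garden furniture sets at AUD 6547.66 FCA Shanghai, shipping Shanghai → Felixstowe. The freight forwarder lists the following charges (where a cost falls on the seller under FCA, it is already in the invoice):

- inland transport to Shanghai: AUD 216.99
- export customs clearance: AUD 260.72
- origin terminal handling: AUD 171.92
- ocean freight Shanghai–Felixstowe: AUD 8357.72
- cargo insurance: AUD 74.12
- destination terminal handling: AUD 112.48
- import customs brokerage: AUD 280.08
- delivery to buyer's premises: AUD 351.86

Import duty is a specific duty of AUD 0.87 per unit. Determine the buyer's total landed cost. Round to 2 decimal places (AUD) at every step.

Total landed cost: AUD 16213.39

FCA: the seller delivers export-cleared goods to the carrier; the buyer bears costs from that point.
Already in the invoice (seller's account under FCA): inland to port, export clearance — exclude.
CIF value = FCA price + origin terminal + freight + insurance = 6547.66 + 171.92 + 8357.72 + 74.12 = 15151.42
Import duty = 365 × 0.87 = 317.55
Buyer bears: origin terminal 171.92 + freight 8357.72 + insurance 74.12 + destination terminal 112.48 + brokerage 280.08 + delivery 351.86 + duty 317.55 = 9665.73
Landed cost = invoice 6547.66 + 9665.73 = 16213.39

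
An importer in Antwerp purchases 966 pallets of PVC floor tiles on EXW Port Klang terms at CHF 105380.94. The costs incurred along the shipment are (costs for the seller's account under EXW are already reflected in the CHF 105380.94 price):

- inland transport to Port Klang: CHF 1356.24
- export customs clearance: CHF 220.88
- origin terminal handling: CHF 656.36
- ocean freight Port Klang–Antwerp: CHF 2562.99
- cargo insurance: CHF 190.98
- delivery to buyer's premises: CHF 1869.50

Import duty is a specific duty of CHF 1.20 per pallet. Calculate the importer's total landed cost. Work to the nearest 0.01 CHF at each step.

EXW: the seller makes goods available at their premises; the buyer bears all onward costs.
CIF value = EXW price + inland to port + export clearance + origin terminal + freight + insurance = 105380.94 + 1356.24 + 220.88 + 656.36 + 2562.99 + 190.98 = 110368.39
Import duty = 966 × 1.20 = 1159.20
Buyer bears: inland to port 1356.24 + export clearance 220.88 + origin terminal 656.36 + freight 2562.99 + insurance 190.98 + delivery 1869.50 + duty 1159.20 = 8016.15
Landed cost = invoice 105380.94 + 8016.15 = 113397.09

Total landed cost: CHF 113397.09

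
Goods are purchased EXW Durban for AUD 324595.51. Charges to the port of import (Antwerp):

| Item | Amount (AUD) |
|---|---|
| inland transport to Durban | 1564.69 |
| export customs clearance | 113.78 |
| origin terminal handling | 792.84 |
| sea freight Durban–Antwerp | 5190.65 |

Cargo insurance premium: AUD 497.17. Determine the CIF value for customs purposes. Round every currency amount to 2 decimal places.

CIF value: AUD 332754.64

CIF = EXW price + pre-shipment costs + freight + insurance
CIF = 324595.51 + 1564.69 + 113.78 + 792.84 + 5190.65 + 497.17 = 332754.64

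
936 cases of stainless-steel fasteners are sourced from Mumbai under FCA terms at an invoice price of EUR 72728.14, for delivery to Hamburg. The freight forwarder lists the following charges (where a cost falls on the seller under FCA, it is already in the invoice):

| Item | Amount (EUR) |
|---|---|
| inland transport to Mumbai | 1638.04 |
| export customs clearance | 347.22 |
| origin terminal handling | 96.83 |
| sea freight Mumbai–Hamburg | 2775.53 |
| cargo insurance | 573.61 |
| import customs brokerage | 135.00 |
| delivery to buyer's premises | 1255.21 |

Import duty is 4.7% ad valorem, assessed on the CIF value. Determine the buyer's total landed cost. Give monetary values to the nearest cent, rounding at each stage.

Total landed cost: EUR 81144.50

FCA: the seller delivers export-cleared goods to the carrier; the buyer bears costs from that point.
Already in the invoice (seller's account under FCA): inland to port, export clearance — exclude.
CIF value = FCA price + origin terminal + freight + insurance = 72728.14 + 96.83 + 2775.53 + 573.61 = 76174.11
Import duty = 76174.11 × 4.7% = 3580.18
Buyer bears: origin terminal 96.83 + freight 2775.53 + insurance 573.61 + brokerage 135.00 + delivery 1255.21 + duty 3580.18 = 8416.36
Landed cost = invoice 72728.14 + 8416.36 = 81144.50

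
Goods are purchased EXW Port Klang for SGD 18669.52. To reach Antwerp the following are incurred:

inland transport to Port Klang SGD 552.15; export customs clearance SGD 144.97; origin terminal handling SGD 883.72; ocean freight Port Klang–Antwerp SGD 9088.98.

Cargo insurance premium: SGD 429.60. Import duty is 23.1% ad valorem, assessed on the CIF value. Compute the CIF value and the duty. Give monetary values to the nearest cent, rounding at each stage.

CIF value: SGD 29768.94; import duty: SGD 6876.63

CIF = EXW price + pre-shipment costs + freight + insurance
CIF = 18669.52 + 552.15 + 144.97 + 883.72 + 9088.98 + 429.60 = 29768.94
Import duty = 29768.94 × 23.1% = 6876.63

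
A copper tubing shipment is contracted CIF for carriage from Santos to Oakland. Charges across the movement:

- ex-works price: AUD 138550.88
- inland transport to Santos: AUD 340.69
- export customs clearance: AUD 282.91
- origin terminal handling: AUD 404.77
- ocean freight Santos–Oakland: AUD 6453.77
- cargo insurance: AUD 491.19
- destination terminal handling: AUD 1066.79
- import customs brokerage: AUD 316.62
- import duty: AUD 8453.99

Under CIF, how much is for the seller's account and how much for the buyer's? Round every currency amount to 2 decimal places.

Seller: AUD 146524.21; buyer: AUD 9837.40

CIF: the seller pays costs through ocean freight and marine insurance to the destination port.
Seller's account: goods 138550.88 + inland to port 340.69 + export clearance 282.91 + origin terminal 404.77 + freight 6453.77 + insurance 491.19 = 146524.21
Buyer's account: destination terminal 1066.79 + brokerage 316.62 + duty 8453.99 = 9837.40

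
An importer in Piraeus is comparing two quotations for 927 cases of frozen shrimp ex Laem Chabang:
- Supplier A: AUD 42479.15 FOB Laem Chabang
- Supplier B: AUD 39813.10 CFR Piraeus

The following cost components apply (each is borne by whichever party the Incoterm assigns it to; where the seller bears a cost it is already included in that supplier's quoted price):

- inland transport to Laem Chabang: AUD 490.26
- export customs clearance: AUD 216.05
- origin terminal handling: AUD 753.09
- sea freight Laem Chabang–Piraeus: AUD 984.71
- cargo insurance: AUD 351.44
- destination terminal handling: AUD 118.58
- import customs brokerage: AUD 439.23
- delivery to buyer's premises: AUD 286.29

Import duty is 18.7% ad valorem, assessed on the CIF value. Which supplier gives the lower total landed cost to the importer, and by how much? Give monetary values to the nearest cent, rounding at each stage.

Supplier A (FOB):
CIF value = FOB price + freight + insurance = 42479.15 + 984.71 + 351.44 = 43815.30
Import duty = 43815.30 × 18.7% = 8193.46
Buyer bears (A): 984.71 + 351.44 + 118.58 + 439.23 + 286.29 = 2180.25
Landed cost (A) = invoice 42479.15 + 2180.25 + duty 8193.46 = 52852.86
Supplier B (CFR):
CIF value = CFR price + insurance = 39813.10 + 351.44 = 40164.54
Import duty = 40164.54 × 18.7% = 7510.77
Buyer bears (B): 351.44 + 118.58 + 439.23 + 286.29 = 1195.54
Landed cost (B) = invoice 39813.10 + 1195.54 + duty 7510.77 = 48519.41
Difference = |52852.86 − 48519.41| = 4333.45

Supplier B is cheaper by AUD 4333.45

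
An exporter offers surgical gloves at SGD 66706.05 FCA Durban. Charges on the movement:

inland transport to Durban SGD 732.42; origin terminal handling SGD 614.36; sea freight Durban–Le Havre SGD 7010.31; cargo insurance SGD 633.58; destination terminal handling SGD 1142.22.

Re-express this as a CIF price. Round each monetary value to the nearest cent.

CIF price: SGD 74964.30

Not relevant to the conversion: inland to port — on the seller under both FCA and CIF; already in the FCA price and stays in the CIF price. destination terminal — on the buyer under both terms; not part of either seller's price.
From FCA to CIF, the seller additionally bears: origin terminal, freight, insurance.
CIF price = 66706.05 + 614.36 + 7010.31 + 633.58 = 74964.30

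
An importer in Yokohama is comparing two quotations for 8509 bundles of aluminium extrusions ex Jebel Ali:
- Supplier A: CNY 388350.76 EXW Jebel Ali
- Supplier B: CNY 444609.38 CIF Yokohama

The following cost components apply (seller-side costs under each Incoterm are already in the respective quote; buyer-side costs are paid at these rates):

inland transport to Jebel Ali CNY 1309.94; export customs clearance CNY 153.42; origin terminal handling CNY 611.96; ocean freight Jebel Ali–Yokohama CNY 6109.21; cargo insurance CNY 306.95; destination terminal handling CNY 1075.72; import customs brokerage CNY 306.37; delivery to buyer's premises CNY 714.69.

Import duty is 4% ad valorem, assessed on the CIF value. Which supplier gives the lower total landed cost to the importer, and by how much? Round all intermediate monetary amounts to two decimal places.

Supplier A is cheaper by CNY 49677.83

Supplier A (EXW):
CIF value = EXW price + inland to port + export clearance + origin terminal + freight + insurance = 388350.76 + 1309.94 + 153.42 + 611.96 + 6109.21 + 306.95 = 396842.24
Import duty = 396842.24 × 4% = 15873.69
Buyer bears (A): 1309.94 + 153.42 + 611.96 + 6109.21 + 306.95 + 1075.72 + 306.37 + 714.69 = 10588.26
Landed cost (A) = invoice 388350.76 + 10588.26 + duty 15873.69 = 414812.71
Supplier B (CIF):
The CIF price already equals the CIF value: 444609.38
Import duty = 444609.38 × 4% = 17784.38
Buyer bears (B): 1075.72 + 306.37 + 714.69 = 2096.78
Landed cost (B) = invoice 444609.38 + 2096.78 + duty 17784.38 = 464490.54
Difference = |414812.71 − 464490.54| = 49677.83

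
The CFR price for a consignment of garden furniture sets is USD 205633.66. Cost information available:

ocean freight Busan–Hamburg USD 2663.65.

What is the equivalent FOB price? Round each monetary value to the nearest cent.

From CFR to FOB, the seller no longer bears: freight.
FOB price = 205633.66 − 2663.65 = 202970.01

FOB price: USD 202970.01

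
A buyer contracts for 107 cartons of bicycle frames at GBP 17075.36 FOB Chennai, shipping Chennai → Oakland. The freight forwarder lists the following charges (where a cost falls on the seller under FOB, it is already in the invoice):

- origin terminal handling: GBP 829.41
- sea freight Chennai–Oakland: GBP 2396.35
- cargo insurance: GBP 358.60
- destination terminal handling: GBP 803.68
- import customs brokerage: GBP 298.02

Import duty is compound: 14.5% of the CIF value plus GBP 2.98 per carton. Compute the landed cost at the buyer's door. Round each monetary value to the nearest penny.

Total landed cost: GBP 24126.26

FOB: the seller bears costs until goods are on board at the origin port; the buyer bears freight, insurance and all costs thereafter.
Already in the invoice (seller's account under FOB): origin terminal — exclude.
CIF value = FOB price + freight + insurance = 17075.36 + 2396.35 + 358.60 = 19830.31
Ad valorem component: 19830.31 × 14.5% = 2875.39
Specific component: 107 × 2.98 = 318.86
Import duty = 2875.39 + 318.86 = 3194.25
Buyer bears: freight 2396.35 + insurance 358.60 + destination terminal 803.68 + brokerage 298.02 + duty 3194.25 = 7050.90
Landed cost = invoice 17075.36 + 7050.90 = 24126.26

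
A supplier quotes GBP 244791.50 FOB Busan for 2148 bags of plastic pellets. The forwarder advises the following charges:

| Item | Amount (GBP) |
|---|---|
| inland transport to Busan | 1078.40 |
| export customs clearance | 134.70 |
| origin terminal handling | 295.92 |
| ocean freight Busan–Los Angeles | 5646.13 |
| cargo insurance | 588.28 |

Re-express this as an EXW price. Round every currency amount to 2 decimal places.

EXW price: GBP 243282.48

Not relevant to the conversion: insurance, freight — on the buyer under both terms; not part of either seller's price.
From FOB to EXW, the seller no longer bears: inland to port, export clearance, origin terminal.
EXW price = 244791.50 − 1078.40 − 134.70 − 295.92 = 243282.48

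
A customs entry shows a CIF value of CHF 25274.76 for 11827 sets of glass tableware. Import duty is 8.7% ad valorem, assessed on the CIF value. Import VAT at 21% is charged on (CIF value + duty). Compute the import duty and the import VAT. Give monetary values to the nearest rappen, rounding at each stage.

Import duty: CHF 2198.90; import VAT: CHF 5769.47

Import duty = 25274.76 × 8.7% = 2198.90
VAT base = CIF + duty = 25274.76 + 2198.90 = 27473.66
Import VAT = 27473.66 × 21% = 5769.47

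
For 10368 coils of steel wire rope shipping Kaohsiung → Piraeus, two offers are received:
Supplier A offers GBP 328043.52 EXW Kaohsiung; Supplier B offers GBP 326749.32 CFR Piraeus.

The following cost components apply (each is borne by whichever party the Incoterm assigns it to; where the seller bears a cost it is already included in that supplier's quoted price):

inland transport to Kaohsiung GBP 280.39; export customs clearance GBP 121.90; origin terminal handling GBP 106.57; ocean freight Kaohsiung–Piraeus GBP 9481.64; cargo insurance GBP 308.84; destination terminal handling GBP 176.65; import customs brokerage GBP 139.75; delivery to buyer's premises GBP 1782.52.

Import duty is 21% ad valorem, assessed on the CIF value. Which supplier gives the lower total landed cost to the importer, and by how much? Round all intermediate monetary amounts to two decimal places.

Supplier A (EXW):
CIF value = EXW price + inland to port + export clearance + origin terminal + freight + insurance = 328043.52 + 280.39 + 121.90 + 106.57 + 9481.64 + 308.84 = 338342.86
Import duty = 338342.86 × 21% = 71052.00
Buyer bears (A): 280.39 + 121.90 + 106.57 + 9481.64 + 308.84 + 176.65 + 139.75 + 1782.52 = 12398.26
Landed cost (A) = invoice 328043.52 + 12398.26 + duty 71052.00 = 411493.78
Supplier B (CFR):
CIF value = CFR price + insurance = 326749.32 + 308.84 = 327058.16
Import duty = 327058.16 × 21% = 68682.21
Buyer bears (B): 308.84 + 176.65 + 139.75 + 1782.52 = 2407.76
Landed cost (B) = invoice 326749.32 + 2407.76 + duty 68682.21 = 397839.29
Difference = |411493.78 − 397839.29| = 13654.49

Supplier B is cheaper by GBP 13654.49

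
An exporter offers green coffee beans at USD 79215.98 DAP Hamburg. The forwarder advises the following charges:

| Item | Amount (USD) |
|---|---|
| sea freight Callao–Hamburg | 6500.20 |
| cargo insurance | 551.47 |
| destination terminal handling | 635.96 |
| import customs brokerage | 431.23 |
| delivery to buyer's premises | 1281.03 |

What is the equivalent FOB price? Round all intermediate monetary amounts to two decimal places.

FOB price: USD 70247.32

Not relevant to the conversion: brokerage — on the buyer under both terms; not part of either seller's price.
From DAP to FOB, the seller no longer bears: freight, insurance, destination terminal, delivery.
FOB price = 79215.98 − 6500.20 − 551.47 − 635.96 − 1281.03 = 70247.32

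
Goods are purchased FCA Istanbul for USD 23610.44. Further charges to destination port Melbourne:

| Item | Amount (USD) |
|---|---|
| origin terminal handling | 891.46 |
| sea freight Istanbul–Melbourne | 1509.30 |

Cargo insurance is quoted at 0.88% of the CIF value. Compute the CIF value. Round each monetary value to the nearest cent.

CIF value: USD 26242.13

Let C be the CIF value. C = FCA price + pre-shipment costs + freight + 0.88% × C
C − 0.88% × C = 23610.44 + 891.46 + 1509.30
0.9912 × C = 26011.20
C = 26011.20 / 0.9912 = 26242.13
Insurance premium = 0.88% × 26242.13 = 230.93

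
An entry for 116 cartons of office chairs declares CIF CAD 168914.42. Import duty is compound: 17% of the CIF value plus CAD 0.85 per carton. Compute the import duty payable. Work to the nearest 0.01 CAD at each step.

Import duty: CAD 28814.05

Ad valorem component: 168914.42 × 17% = 28715.45
Specific component: 116 × 0.85 = 98.60
Import duty = 28715.45 + 98.60 = 28814.05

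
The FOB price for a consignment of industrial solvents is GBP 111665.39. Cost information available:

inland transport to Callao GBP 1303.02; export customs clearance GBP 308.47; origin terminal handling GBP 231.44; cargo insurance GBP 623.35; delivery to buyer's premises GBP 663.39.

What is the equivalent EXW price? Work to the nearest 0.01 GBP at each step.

Not relevant to the conversion: insurance, delivery — on the buyer under both terms; not part of either seller's price.
From FOB to EXW, the seller no longer bears: inland to port, export clearance, origin terminal.
EXW price = 111665.39 − 1303.02 − 308.47 − 231.44 = 109822.46

EXW price: GBP 109822.46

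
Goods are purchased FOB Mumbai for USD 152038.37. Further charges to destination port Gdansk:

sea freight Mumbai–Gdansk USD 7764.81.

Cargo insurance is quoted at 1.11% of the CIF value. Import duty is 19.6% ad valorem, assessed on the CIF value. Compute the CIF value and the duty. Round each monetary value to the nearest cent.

Let C be the CIF value. C = FOB price + freight + 1.11% × C
C − 1.11% × C = 152038.37 + 7764.81
0.9889 × C = 159803.18
C = 159803.18 / 0.9889 = 161596.91
Insurance premium = 1.11% × 161596.91 = 1793.73
Import duty = 161596.91 × 19.6% = 31672.99

CIF value: USD 161596.91; import duty: USD 31672.99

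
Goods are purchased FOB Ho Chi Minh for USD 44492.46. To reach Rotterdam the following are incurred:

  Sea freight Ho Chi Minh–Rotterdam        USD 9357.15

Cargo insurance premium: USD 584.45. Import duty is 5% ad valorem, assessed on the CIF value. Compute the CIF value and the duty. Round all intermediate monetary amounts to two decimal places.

CIF value: USD 54434.06; import duty: USD 2721.70

CIF = FOB price + freight + insurance
CIF = 44492.46 + 9357.15 + 584.45 = 54434.06
Import duty = 54434.06 × 5% = 2721.70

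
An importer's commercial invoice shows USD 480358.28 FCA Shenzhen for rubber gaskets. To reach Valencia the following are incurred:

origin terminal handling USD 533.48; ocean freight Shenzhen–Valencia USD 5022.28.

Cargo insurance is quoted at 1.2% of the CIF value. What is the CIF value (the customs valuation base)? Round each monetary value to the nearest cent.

Let C be the CIF value. C = FCA price + pre-shipment costs + freight + 1.2% × C
C − 1.2% × C = 480358.28 + 533.48 + 5022.28
0.988 × C = 485914.04
C = 485914.04 / 0.988 = 491815.83
Insurance premium = 1.2% × 491815.83 = 5901.79

CIF value: USD 491815.83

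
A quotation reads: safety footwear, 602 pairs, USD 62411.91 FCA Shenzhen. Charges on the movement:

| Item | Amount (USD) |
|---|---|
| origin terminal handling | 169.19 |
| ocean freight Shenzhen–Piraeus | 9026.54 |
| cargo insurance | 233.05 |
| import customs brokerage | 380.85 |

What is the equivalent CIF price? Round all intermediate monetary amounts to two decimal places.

CIF price: USD 71840.69

Not relevant to the conversion: brokerage — on the buyer under both terms; not part of either seller's price.
From FCA to CIF, the seller additionally bears: origin terminal, freight, insurance.
CIF price = 62411.91 + 169.19 + 9026.54 + 233.05 = 71840.69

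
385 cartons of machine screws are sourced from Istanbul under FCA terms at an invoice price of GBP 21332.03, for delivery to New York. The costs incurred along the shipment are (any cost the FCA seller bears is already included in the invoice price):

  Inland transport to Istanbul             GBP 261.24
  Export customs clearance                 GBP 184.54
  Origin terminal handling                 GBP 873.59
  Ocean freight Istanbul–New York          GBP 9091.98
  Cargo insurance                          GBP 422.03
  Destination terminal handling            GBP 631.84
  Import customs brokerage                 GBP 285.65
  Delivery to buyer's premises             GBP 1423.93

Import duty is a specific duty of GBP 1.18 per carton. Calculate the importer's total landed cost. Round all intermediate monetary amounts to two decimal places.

FCA: the seller delivers export-cleared goods to the carrier; the buyer bears costs from that point.
Already in the invoice (seller's account under FCA): inland to port, export clearance — exclude.
CIF value = FCA price + origin terminal + freight + insurance = 21332.03 + 873.59 + 9091.98 + 422.03 = 31719.63
Import duty = 385 × 1.18 = 454.30
Buyer bears: origin terminal 873.59 + freight 9091.98 + insurance 422.03 + destination terminal 631.84 + brokerage 285.65 + delivery 1423.93 + duty 454.30 = 13183.32
Landed cost = invoice 21332.03 + 13183.32 = 34515.35

Total landed cost: GBP 34515.35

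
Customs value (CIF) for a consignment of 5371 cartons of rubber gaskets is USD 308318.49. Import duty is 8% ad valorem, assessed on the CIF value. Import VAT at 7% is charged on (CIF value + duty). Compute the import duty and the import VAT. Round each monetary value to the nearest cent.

Import duty = 308318.49 × 8% = 24665.48
VAT base = CIF + duty = 308318.49 + 24665.48 = 332983.97
Import VAT = 332983.97 × 7% = 23308.88

Import duty: USD 24665.48; import VAT: USD 23308.88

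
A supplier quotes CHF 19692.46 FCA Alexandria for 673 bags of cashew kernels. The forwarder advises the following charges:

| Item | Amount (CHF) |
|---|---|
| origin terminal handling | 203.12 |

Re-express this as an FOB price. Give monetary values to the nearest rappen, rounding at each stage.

From FCA to FOB, the seller additionally bears: origin terminal.
FOB price = 19692.46 + 203.12 = 19895.58

FOB price: CHF 19895.58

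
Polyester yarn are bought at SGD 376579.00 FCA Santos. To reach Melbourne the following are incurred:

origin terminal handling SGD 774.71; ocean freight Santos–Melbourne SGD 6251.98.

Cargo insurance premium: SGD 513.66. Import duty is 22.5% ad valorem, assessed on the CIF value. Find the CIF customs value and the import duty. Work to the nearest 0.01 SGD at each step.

CIF value: SGD 384119.35; import duty: SGD 86426.85

CIF = FCA price + pre-shipment costs + freight + insurance
CIF = 376579.00 + 774.71 + 6251.98 + 513.66 = 384119.35
Import duty = 384119.35 × 22.5% = 86426.85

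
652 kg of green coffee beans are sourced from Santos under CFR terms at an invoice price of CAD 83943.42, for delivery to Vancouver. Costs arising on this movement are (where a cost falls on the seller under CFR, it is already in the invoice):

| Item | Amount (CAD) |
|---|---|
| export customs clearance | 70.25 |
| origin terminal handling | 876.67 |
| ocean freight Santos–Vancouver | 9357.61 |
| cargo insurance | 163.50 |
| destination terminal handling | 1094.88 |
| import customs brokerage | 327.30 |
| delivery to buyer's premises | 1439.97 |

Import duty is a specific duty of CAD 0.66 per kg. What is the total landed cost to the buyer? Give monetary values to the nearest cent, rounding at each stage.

CFR: the seller pays costs through ocean freight to the destination port, but not insurance.
Already in the invoice (seller's account under CFR): export clearance, origin terminal, freight — exclude.
CIF value = CFR price + insurance = 83943.42 + 163.50 = 84106.92
Import duty = 652 × 0.66 = 430.32
Buyer bears: insurance 163.50 + destination terminal 1094.88 + brokerage 327.30 + delivery 1439.97 + duty 430.32 = 3455.97
Landed cost = invoice 83943.42 + 3455.97 = 87399.39

Total landed cost: CAD 87399.39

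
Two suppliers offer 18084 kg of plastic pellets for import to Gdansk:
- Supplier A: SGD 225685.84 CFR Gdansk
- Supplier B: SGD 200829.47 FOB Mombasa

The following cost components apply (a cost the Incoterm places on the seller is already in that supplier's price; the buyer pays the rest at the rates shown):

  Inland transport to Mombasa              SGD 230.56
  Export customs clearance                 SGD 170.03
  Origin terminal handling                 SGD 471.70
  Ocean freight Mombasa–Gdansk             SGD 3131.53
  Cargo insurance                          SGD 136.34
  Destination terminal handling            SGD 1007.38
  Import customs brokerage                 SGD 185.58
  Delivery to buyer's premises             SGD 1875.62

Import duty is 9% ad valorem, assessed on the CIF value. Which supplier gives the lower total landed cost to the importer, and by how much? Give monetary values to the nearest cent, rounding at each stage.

Supplier B is cheaper by SGD 23680.08

Supplier A (CFR):
CIF value = CFR price + insurance = 225685.84 + 136.34 = 225822.18
Import duty = 225822.18 × 9% = 20324.00
Buyer bears (A): 136.34 + 1007.38 + 185.58 + 1875.62 = 3204.92
Landed cost (A) = invoice 225685.84 + 3204.92 + duty 20324.00 = 249214.76
Supplier B (FOB):
CIF value = FOB price + freight + insurance = 200829.47 + 3131.53 + 136.34 = 204097.34
Import duty = 204097.34 × 9% = 18368.76
Buyer bears (B): 3131.53 + 136.34 + 1007.38 + 185.58 + 1875.62 = 6336.45
Landed cost (B) = invoice 200829.47 + 6336.45 + duty 18368.76 = 225534.68
Difference = |249214.76 − 225534.68| = 23680.08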